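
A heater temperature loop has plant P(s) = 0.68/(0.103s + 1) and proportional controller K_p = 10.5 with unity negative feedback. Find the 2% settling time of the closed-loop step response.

Closed loop: T(s) = K_p·P/(1+K_p·P) = 7.14/(0.103s + 1 + 7.14), with pole at s = −(1 + 7.14)/0.103 = −79.03.
τ = 1/79.03 = 0.01265 s, so 2% settling time ≈ 4τ = 0.0506 s.

T_s ≈ 0.0506 s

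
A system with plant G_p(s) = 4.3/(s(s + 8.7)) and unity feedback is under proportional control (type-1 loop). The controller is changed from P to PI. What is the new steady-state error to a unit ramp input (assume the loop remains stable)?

The integrator raises the loop to type 2, so K_v → ∞ and e_ss to a ramp is zero.

0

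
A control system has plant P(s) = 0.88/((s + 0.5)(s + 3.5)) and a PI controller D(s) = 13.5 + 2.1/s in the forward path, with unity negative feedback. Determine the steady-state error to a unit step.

The open loop D(s)P(s) has a pole at the origin (type 1), so the static position error constant is infinite and e_ss = 1/(1+∞) = 0.

0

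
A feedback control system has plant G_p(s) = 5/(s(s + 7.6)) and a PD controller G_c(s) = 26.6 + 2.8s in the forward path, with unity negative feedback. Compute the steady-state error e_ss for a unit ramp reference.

0.0571

The loop has one pole at the origin (type 1). Velocity error constant K_v = lim_{s→0} s·G_c(s)G_p(s) = 26.6·5/7.6 = 17.5.
Steady-state error to a unit ramp: e_ss = 1/K_v = 0.0571.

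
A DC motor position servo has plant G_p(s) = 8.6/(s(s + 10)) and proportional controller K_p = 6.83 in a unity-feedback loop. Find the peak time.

T_p = 0.541 s

From 1 + K_pG_p(s) = 0: s² + 10s + 58.74 = 0 ⇒ ω_n = 7.664, ζ = 0.6524.
Damped frequency ω_d = ω_n√(1−ζ²) = 5.808 rad/s, so peak time T_p = π/ω_d = 0.541 s.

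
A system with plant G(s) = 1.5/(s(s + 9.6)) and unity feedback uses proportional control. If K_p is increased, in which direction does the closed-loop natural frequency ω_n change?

increase

ω_n = √(1.5·K_p), which grows with K_p.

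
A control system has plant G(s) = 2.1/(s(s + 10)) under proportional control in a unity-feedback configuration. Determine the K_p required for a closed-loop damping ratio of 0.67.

K_p = 26.5

Closed-loop characteristic equation: s² + 10s + K_p·2.1 = 0.
So ω_n = √(2.1K_p) and 2ζω_n = 10, giving ζ = 10/(2√(2.1K_p)).
Setting ζ = 0.67: √(2.1K_p) = 10/(2·0.67) = 7.463, so K_p = 55.69/2.1 = 26.5.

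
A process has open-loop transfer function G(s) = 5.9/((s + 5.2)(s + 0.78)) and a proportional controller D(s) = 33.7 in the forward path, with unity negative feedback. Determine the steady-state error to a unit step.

The loop is type 0. Static position error constant K_pos = D(0)·G(0) = 33.7·1.455 = 49.02.
Steady-state error to a unit step: e_ss = 1/(1+K_pos) = 1/50.02 = 0.02.

0.02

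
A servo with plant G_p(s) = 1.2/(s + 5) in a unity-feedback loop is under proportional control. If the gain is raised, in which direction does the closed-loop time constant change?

Closed-loop pole is at s = −(5+K_p·1.2); larger K_p moves it further left, so τ = 1/(5+K_p·1.2) decreases.

decrease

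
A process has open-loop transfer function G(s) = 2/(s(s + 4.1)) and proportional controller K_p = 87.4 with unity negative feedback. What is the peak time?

The closed-loop denominator s² + 4.1s + 174.8 gives ω_n = √174.8 = 13.22 and ζ = 4.1/(2ω_n) = 0.1551.
Damped frequency ω_d = ω_n√(1−ζ²) = 13.06 rad/s, so peak time T_p = π/ω_d = 0.241 s.

T_p = 0.241 s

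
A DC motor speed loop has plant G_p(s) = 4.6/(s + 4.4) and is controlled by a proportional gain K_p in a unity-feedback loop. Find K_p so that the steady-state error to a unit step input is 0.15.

K_p = 5.42

For a type-0 loop with proportional control, e_ss = 1/(1 + K_p·G_p(0)).
G_p(0) = 1.045. Require 1/(1 + K_p·1.045) = 0.15, so 1 + 1.045·K_p = 6.667.
K_p = (6.667 − 1)/1.045 = 5.42.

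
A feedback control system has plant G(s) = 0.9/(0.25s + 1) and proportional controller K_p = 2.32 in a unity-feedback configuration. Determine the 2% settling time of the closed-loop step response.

T_s ≈ 0.324 s

Closed loop: T(s) = K_p·G/(1+K_p·G) = 2.088/(0.25s + 1 + 2.088), with pole at s = −(1 + 2.088)/0.25 = −12.35.
τ = 1/12.35 = 0.08096 s, so 2% settling time ≈ 4τ = 0.324 s.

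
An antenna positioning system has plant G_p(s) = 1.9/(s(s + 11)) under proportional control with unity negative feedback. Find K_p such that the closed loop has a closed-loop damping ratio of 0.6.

K_p = 44.2

Closed-loop characteristic equation: s² + 11s + K_p·1.9 = 0.
So ω_n = √(1.9K_p) and 2ζω_n = 11, giving ζ = 11/(2√(1.9K_p)).
Setting ζ = 0.6: √(1.9K_p) = 11/(2·0.6) = 9.167, so K_p = 84.03/1.9 = 44.2.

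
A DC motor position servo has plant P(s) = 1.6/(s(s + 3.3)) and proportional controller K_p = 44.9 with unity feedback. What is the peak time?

T_p = 0.378 s

The closed-loop denominator s² + 3.3s + 71.84 gives ω_n = √71.84 = 8.476 and ζ = 3.3/(2ω_n) = 0.1947.
Damped frequency ω_d = ω_n√(1−ζ²) = 8.314 rad/s, so peak time T_p = π/ω_d = 0.378 s.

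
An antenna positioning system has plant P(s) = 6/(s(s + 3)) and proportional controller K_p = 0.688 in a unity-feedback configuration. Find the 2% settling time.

T_s ≈ 2.67 s

From 1 + K_pP(s) = 0: s² + 3s + 4.128 = 0 ⇒ ω_n = 2.032, ζ = 0.7383.
2% settling time T_s ≈ 4/(ζω_n) = 4/1.5 = 2.67 s.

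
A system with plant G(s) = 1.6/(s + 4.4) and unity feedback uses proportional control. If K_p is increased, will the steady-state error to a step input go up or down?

decrease

The position error constant K_pos = K_p·G(0) grows with K_p, and e_ss = 1/(1+K_pos) falls.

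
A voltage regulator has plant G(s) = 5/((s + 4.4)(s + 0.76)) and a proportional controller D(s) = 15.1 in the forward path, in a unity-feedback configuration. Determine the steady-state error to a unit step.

The loop is type 0. Static position error constant K_pos = D(0)·G(0) = 15.1·1.495 = 22.58.
Steady-state error to a unit step: e_ss = 1/(1+K_pos) = 1/23.58 = 0.0424.

0.0424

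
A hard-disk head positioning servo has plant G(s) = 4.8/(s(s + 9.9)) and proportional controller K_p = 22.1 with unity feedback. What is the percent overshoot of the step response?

17.9%

From 1 + K_pG(s) = 0: s² + 9.9s + 106.1 = 0 ⇒ ω_n = 10.3, ζ = 0.4806.
%OS = 100·exp(−πζ/√(1−ζ²)) = 100·exp(−π·0.4806/√0.769) = 17.9%.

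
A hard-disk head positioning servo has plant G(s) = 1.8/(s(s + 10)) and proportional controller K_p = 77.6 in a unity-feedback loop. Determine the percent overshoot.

From 1 + K_pG(s) = 0: s² + 10s + 139.7 = 0 ⇒ ω_n = 11.82, ζ = 0.4231.
%OS = 100·exp(−πζ/√(1−ζ²)) = 100·exp(−π·0.4231/√0.821) = 23.1%.

23.1%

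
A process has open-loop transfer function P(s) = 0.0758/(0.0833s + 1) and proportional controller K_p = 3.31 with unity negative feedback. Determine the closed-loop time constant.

Closed loop: T(s) = K_p·P/(1+K_p·P) = 0.2509/(0.0833s + 1 + 0.2509), with pole at s = −(1 + 0.2509)/0.0833 = −15.02.
Closed-loop time constant τ = 1/15.02 = 0.0666 s.

τ = 0.0666 s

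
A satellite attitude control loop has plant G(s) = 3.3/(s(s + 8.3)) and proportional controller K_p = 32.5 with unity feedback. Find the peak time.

Closed-loop characteristic equation: s² + 8.3s + 107.2 = 0, so ω_n = 10.36 rad/s and ζ = 8.3/(2·10.36) = 0.4007.
Damped frequency ω_d = ω_n√(1−ζ²) = 9.488 rad/s, so peak time T_p = π/ω_d = 0.331 s.

T_p = 0.331 s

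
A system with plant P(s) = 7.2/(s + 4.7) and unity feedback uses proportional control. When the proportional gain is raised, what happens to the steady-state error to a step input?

decrease

e_ss = 1/(1 + K_p·P(0)); a larger K_p raises the denominator, so e_ss decreases.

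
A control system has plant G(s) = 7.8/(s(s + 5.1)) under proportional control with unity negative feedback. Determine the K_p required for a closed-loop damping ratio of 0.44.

Closed-loop characteristic equation: s² + 5.1s + K_p·7.8 = 0.
So ω_n = √(7.8K_p) and 2ζω_n = 5.1, giving ζ = 5.1/(2√(7.8K_p)).
Setting ζ = 0.44: √(7.8K_p) = 5.1/(2·0.44) = 5.795, so K_p = 33.59/7.8 = 4.31.

K_p = 4.31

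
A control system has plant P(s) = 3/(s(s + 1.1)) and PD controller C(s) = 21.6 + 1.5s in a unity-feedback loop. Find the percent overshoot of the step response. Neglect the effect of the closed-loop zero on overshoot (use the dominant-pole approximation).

Forward path: (21.6 + 1.5s)·3/(s(s+1.1)). The closed-loop characteristic equation is s² + (1.1 + 3·1.5)s + 3·21.6 = 0.
That is s² + 5.6s + 64.8 = 0, so ω_n = 8.05 rad/s and ζ = 5.6/(2·8.05) = 0.3478.
%OS = 100·exp(−πζ/√(1−ζ²)) = 31.2%.

31.2%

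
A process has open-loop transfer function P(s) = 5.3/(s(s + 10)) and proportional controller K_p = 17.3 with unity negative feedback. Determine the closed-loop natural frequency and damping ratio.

ω_n = 9.58 rad/s, ζ = 0.522

With unity feedback the closed-loop characteristic equation is s² + 10s + 17.3·5.3 = s² + 10s + 91.69 = 0.
Matching s² + 2ζω_n s + ω_n²: ω_n = √91.69 = 9.575 rad/s and 2ζω_n = 10, so ζ = 10/(2·9.575) = 0.522.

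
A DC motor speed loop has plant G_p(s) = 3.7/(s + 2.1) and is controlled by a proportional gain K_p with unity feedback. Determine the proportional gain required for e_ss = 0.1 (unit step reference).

Steady-state error for a unit step on this type-0 loop is 1/(1 + K_p·G_p(0)).
G_p(0) = 1.762. Require 1/(1 + K_p·1.762) = 0.1, so 1 + 1.762·K_p = 10.
K_p = (10 − 1)/1.762 = 5.11.

K_p = 5.11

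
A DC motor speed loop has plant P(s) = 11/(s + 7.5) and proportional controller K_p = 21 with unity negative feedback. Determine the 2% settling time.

Closed-loop transfer function: T(s) = K_p·P(s)/(1 + K_p·P(s)) = 231/(s + 7.5 + 231) = 231/(s + 238.5).
Time constant τ = 1/238.5 = 0.004193 s, so the 2% settling time is about 4τ = 0.0168 s.

T_s ≈ 0.0168 s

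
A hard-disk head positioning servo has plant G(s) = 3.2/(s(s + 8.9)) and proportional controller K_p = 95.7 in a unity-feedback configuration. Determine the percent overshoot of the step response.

The closed-loop denominator s² + 8.9s + 306.2 gives ω_n = √306.2 = 17.5 and ζ = 8.9/(2ω_n) = 0.2543.
%OS = 100·exp(−πζ/√(1−ζ²)) = 100·exp(−π·0.2543/√0.9353) = 43.8%.

43.8%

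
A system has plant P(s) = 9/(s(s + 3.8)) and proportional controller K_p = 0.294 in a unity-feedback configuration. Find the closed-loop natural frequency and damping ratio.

With unity feedback the closed-loop characteristic equation is s² + 3.8s + 0.294·9 = s² + 3.8s + 2.646 = 0.
Matching s² + 2ζω_n s + ω_n²: ω_n = √2.646 = 1.627 rad/s and 2ζω_n = 3.8, so ζ = 3.8/(2·1.627) = 1.17.

ω_n = 1.63 rad/s, ζ = 1.17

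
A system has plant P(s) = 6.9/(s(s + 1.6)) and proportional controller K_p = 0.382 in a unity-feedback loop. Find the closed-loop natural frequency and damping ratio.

The closed-loop denominator is s(s+1.6) + 0.382·6.9 = s² + 1.6s + 2.636.
So ω_n² = 2.636 ⇒ ω_n = 1.624 rad/s, and ζ = 1.6/(2ω_n) = 0.493.

ω_n = 1.62 rad/s, ζ = 0.493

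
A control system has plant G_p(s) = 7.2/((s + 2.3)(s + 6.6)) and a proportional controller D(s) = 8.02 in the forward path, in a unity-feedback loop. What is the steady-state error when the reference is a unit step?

0.208

The loop is type 0. Static position error constant K_pos = D(0)·G_p(0) = 8.02·0.4743 = 3.804.
Steady-state error to a unit step: e_ss = 1/(1+K_pos) = 1/4.804 = 0.208.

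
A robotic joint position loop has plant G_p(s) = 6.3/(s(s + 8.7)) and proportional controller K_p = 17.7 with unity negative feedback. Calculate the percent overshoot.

The closed-loop denominator s² + 8.7s + 111.5 gives ω_n = √111.5 = 10.56 and ζ = 8.7/(2ω_n) = 0.4119.
%OS = 100·exp(−πζ/√(1−ζ²)) = 100·exp(−π·0.4119/√0.8303) = 24.2%.

24.2%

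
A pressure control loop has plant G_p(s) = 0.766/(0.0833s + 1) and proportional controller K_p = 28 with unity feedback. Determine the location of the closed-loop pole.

s = -269.5

Closed loop: T(s) = K_p·G_p/(1+K_p·G_p) = 21.45/(0.0833s + 1 + 21.45), with pole at s = −(1 + 21.45)/0.0833 = −269.5.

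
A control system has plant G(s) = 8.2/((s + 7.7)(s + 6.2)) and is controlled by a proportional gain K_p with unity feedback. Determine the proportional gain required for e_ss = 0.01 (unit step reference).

Steady-state error for a unit step on this type-0 loop is 1/(1 + K_p·G(0)).
G(0) = 0.1718. Require 1/(1 + K_p·0.1718) = 0.01, so 1 + 0.1718·K_p = 100.
K_p = (100 − 1)/0.1718 = 576.

K_p = 576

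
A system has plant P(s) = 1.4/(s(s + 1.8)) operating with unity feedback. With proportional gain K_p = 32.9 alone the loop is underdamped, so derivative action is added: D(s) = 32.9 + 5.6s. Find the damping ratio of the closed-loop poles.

Forward path: (32.9 + 5.6s)·1.4/(s(s+1.8)). The closed-loop characteristic equation is s² + (1.8 + 1.4·5.6)s + 1.4·32.9 = 0.
That is s² + 9.64s + 46.06 = 0, so ω_n = 6.787 rad/s and ζ = 9.64/(2·6.787) = 0.7102.

ζ = 0.71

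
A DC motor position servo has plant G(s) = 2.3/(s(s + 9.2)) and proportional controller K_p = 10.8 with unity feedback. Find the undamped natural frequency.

ω_n = 4.98 rad/s

The closed-loop denominator is s(s+9.2) + 10.8·2.3 = s² + 9.2s + 24.84.
Matching s² + 2ζω_n s + ω_n²: ω_n = √24.84 = 4.984 rad/s and 2ζω_n = 9.2, so ζ = 9.2/(2·4.984) = 0.923.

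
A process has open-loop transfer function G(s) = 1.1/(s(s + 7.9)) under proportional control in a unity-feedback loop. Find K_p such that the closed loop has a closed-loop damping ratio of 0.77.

K_p = 23.9

Closed-loop characteristic equation: s² + 7.9s + K_p·1.1 = 0.
So ω_n = √(1.1K_p) and 2ζω_n = 7.9, giving ζ = 7.9/(2√(1.1K_p)).
Setting ζ = 0.77: √(1.1K_p) = 7.9/(2·0.77) = 5.13, so K_p = 26.32/1.1 = 23.9.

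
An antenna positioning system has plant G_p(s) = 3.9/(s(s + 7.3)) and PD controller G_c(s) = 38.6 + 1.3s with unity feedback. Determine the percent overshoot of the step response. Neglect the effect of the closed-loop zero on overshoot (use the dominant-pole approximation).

16%

Forward path: (38.6 + 1.3s)·3.9/(s(s+7.3)). The closed-loop characteristic equation is s² + (7.3 + 3.9·1.3)s + 3.9·38.6 = 0.
That is s² + 12.37s + 150.5 = 0, so ω_n = 12.27 rad/s and ζ = 12.37/(2·12.27) = 0.5041.
%OS = 100·exp(−πζ/√(1−ζ²)) = 16%.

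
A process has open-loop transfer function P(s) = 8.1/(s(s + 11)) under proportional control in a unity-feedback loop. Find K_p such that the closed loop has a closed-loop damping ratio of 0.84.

K_p = 5.29

Closed-loop characteristic equation: s² + 11s + K_p·8.1 = 0.
So ω_n = √(8.1K_p) and 2ζω_n = 11, giving ζ = 11/(2√(8.1K_p)).
Setting ζ = 0.84: √(8.1K_p) = 11/(2·0.84) = 6.548, so K_p = 42.87/8.1 = 5.29.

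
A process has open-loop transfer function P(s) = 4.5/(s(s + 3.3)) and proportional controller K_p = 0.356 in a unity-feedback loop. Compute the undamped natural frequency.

With unity feedback the closed-loop characteristic equation is s² + 3.3s + 0.356·4.5 = s² + 3.3s + 1.602 = 0.
Matching s² + 2ζω_n s + ω_n²: ω_n = √1.602 = 1.266 rad/s and 2ζω_n = 3.3, so ζ = 3.3/(2·1.266) = 1.3.

ω_n = 1.27 rad/s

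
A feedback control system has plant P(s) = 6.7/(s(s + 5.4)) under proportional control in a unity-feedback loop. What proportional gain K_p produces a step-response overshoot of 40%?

K_p = 13.9

From %OS = 100·exp(−πζ/√(1−ζ²)) = 40%, ζ = −ln(0.4)/√(π²+ln²(0.4)) = 0.28.
Characteristic equation s² + 5.4s + 6.7K_p = 0 gives ζ = 5.4/(2√(6.7K_p)).
Setting ζ = 0.28: √(6.7K_p) = 5.4/(2·0.28) = 9.643, so K_p = 92.99/6.7 = 13.9.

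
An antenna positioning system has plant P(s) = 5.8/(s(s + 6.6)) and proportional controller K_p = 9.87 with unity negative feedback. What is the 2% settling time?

T_s ≈ 1.21 s

From 1 + K_pP(s) = 0: s² + 6.6s + 57.25 = 0 ⇒ ω_n = 7.566, ζ = 0.4362.
2% settling time T_s ≈ 4/(ζω_n) = 4/3.3 = 1.21 s.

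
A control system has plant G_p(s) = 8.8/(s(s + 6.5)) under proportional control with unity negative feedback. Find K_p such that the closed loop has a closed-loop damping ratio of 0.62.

K_p = 3.12

Closed-loop characteristic equation: s² + 6.5s + K_p·8.8 = 0.
So ω_n = √(8.8K_p) and 2ζω_n = 6.5, giving ζ = 6.5/(2√(8.8K_p)).
Setting ζ = 0.62: √(8.8K_p) = 6.5/(2·0.62) = 5.242, so K_p = 27.48/8.8 = 3.12.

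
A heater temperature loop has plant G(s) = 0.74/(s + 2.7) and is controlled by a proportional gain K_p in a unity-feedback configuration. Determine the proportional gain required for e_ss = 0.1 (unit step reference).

K_p = 32.8

The loop is type 0, so e_ss(step) = 1/(1 + K_pos) with K_pos = K_p·G(0).
G(0) = 0.2741. Require 1/(1 + K_p·0.2741) = 0.1, so 1 + 0.2741·K_p = 10.
K_p = (10 − 1)/0.2741 = 32.8.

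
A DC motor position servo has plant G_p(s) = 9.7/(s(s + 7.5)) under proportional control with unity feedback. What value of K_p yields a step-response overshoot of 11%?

K_p = 4.39

From %OS = 100·exp(−πζ/√(1−ζ²)) = 11%, ζ = −ln(0.11)/√(π²+ln²(0.11)) = 0.5749.
Characteristic equation s² + 7.5s + 9.7K_p = 0 gives ζ = 7.5/(2√(9.7K_p)).
Setting ζ = 0.5749: √(9.7K_p) = 7.5/(2·0.5749) = 6.523, so K_p = 42.55/9.7 = 4.39.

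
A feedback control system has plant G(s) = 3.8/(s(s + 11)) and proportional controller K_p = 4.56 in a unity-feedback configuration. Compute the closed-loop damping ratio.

ζ = 1.32

The closed-loop denominator is s(s+11) + 4.56·3.8 = s² + 11s + 17.33.
So ω_n² = 17.33 ⇒ ω_n = 4.163 rad/s, and ζ = 11/(2ω_n) = 1.32.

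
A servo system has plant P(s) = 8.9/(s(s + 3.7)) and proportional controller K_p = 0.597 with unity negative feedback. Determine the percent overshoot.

1.46%

From 1 + K_pP(s) = 0: s² + 3.7s + 5.313 = 0 ⇒ ω_n = 2.305, ζ = 0.8026.
%OS = 100·exp(−πζ/√(1−ζ²)) = 100·exp(−π·0.8026/√0.3559) = 1.46%.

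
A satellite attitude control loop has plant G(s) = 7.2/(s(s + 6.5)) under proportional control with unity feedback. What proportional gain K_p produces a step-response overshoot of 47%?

K_p = 26.9

From %OS = 100·exp(−πζ/√(1−ζ²)) = 47%, ζ = −ln(0.47)/√(π²+ln²(0.47)) = 0.2337.
Characteristic equation s² + 6.5s + 7.2K_p = 0 gives ζ = 6.5/(2√(7.2K_p)).
Setting ζ = 0.2337: √(7.2K_p) = 6.5/(2·0.2337) = 13.91, so K_p = 193.4/7.2 = 26.9.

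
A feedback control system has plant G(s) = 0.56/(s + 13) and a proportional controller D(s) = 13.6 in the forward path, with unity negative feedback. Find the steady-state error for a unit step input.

The loop is type 0. Static position error constant K_pos = D(0)·G(0) = 13.6·0.04308 = 0.5858.
Steady-state error to a unit step: e_ss = 1/(1+K_pos) = 1/1.586 = 0.631.

0.631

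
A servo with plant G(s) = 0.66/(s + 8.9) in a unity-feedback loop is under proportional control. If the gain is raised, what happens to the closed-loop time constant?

decrease

The closed-loop bandwidth 8.9+K_p·0.66 grows with K_p, so τ shrinks.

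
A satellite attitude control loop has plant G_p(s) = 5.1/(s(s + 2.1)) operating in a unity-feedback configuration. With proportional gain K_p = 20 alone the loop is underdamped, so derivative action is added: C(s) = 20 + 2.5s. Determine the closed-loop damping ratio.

ζ = 0.735

Forward path: (20 + 2.5s)·5.1/(s(s+2.1)). The closed-loop characteristic equation is s² + (2.1 + 5.1·2.5)s + 5.1·20 = 0.
That is s² + 14.85s + 102 = 0, so ω_n = 10.1 rad/s and ζ = 14.85/(2·10.1) = 0.7352.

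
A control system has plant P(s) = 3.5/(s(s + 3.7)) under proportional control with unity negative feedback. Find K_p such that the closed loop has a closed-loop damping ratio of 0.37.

Closed-loop characteristic equation: s² + 3.7s + K_p·3.5 = 0.
So ω_n = √(3.5K_p) and 2ζω_n = 3.7, giving ζ = 3.7/(2√(3.5K_p)).
Setting ζ = 0.37: √(3.5K_p) = 3.7/(2·0.37) = 5, so K_p = 25/3.5 = 7.14.

K_p = 7.14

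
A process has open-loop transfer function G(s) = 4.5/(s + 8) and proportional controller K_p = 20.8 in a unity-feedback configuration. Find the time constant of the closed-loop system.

Closed-loop transfer function: T(s) = K_p·G(s)/(1 + K_p·G(s)) = 93.6/(s + 8 + 93.6) = 93.6/(s + 101.6).
Time constant τ = 1/101.6 = 0.00984 s.

τ = 0.00984 s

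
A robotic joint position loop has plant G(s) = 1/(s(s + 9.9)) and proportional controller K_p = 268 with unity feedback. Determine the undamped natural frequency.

With unity feedback the closed-loop characteristic equation is s² + 9.9s + 268·1 = s² + 9.9s + 268 = 0.
So ω_n² = 268 ⇒ ω_n = 16.37 rad/s, and ζ = 9.9/(2ω_n) = 0.302.

ω_n = 16.4 rad/s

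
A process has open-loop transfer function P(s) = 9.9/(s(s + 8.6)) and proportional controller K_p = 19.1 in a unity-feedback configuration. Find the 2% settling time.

T_s ≈ 0.93 s

The closed-loop denominator s² + 8.6s + 189.1 gives ω_n = √189.1 = 13.75 and ζ = 8.6/(2ω_n) = 0.3127.
2% settling time T_s ≈ 4/(ζω_n) = 4/4.3 = 0.93 s.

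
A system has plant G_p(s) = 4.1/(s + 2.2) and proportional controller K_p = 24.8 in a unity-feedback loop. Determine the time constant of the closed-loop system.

Closed-loop transfer function: T(s) = K_p·G_p(s)/(1 + K_p·G_p(s)) = 101.7/(s + 2.2 + 101.7) = 101.7/(s + 103.9).
Time constant τ = 1/103.9 = 0.00963 s.

τ = 0.00963 s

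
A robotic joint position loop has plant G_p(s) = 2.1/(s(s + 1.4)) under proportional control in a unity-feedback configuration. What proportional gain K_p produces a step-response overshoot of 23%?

From %OS = 100·exp(−πζ/√(1−ζ²)) = 23%, ζ = −ln(0.23)/√(π²+ln²(0.23)) = 0.4237.
Characteristic equation s² + 1.4s + 2.1K_p = 0 gives ζ = 1.4/(2√(2.1K_p)).
Setting ζ = 0.4237: √(2.1K_p) = 1.4/(2·0.4237) = 1.652, so K_p = 2.729/2.1 = 1.3.

K_p = 1.3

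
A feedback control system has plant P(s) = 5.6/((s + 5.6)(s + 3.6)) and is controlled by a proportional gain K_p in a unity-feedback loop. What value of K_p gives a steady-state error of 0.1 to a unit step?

K_p = 32.4

For a type-0 loop with proportional control, e_ss = 1/(1 + K_p·P(0)).
P(0) = 0.2778. Require 1/(1 + K_p·0.2778) = 0.1, so 1 + 0.2778·K_p = 10.
K_p = (10 − 1)/0.2778 = 32.4.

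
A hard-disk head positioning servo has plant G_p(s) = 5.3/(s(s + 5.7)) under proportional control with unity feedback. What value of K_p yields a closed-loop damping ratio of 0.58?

Closed-loop characteristic equation: s² + 5.7s + K_p·5.3 = 0.
So ω_n = √(5.3K_p) and 2ζω_n = 5.7, giving ζ = 5.7/(2√(5.3K_p)).
Setting ζ = 0.58: √(5.3K_p) = 5.7/(2·0.58) = 4.914, so K_p = 24.15/5.3 = 4.56.

K_p = 4.56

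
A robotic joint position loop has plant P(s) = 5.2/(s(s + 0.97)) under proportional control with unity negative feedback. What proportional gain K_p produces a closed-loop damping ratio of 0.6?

Closed-loop characteristic equation: s² + 0.97s + K_p·5.2 = 0.
So ω_n = √(5.2K_p) and 2ζω_n = 0.97, giving ζ = 0.97/(2√(5.2K_p)).
Setting ζ = 0.6: √(5.2K_p) = 0.97/(2·0.6) = 0.8083, so K_p = 0.6534/5.2 = 0.126.

K_p = 0.126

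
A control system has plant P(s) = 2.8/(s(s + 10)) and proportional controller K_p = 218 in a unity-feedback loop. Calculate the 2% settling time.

T_s ≈ 0.8 s

Closed-loop characteristic equation: s² + 10s + 610.4 = 0, so ω_n = 24.71 rad/s and ζ = 10/(2·24.71) = 0.2024.
2% settling time T_s ≈ 4/(ζω_n) = 4/5 = 0.8 s.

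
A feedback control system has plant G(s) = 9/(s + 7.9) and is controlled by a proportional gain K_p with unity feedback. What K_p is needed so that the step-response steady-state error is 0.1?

Steady-state error for a unit step on this type-0 loop is 1/(1 + K_p·G(0)).
G(0) = 1.139. Require 1/(1 + K_p·1.139) = 0.1, so 1 + 1.139·K_p = 10.
K_p = (10 − 1)/1.139 = 7.9.

K_p = 7.9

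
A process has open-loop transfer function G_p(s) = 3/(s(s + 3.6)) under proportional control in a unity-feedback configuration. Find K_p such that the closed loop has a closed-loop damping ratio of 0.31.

Closed-loop characteristic equation: s² + 3.6s + K_p·3 = 0.
So ω_n = √(3K_p) and 2ζω_n = 3.6, giving ζ = 3.6/(2√(3K_p)).
Setting ζ = 0.31: √(3K_p) = 3.6/(2·0.31) = 5.806, so K_p = 33.71/3 = 11.2.

K_p = 11.2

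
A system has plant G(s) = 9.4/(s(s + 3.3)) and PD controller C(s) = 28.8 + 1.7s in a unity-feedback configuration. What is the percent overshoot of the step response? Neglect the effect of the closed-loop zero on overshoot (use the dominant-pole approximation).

10.3%

Forward path: (28.8 + 1.7s)·9.4/(s(s+3.3)). The closed-loop characteristic equation is s² + (3.3 + 9.4·1.7)s + 9.4·28.8 = 0.
That is s² + 19.28s + 270.7 = 0, so ω_n = 16.45 rad/s and ζ = 19.28/(2·16.45) = 0.5859.
%OS = 100·exp(−πζ/√(1−ζ²)) = 10.3%.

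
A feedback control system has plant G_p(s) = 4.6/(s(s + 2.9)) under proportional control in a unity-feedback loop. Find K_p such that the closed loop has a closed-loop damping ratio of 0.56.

Closed-loop characteristic equation: s² + 2.9s + K_p·4.6 = 0.
So ω_n = √(4.6K_p) and 2ζω_n = 2.9, giving ζ = 2.9/(2√(4.6K_p)).
Setting ζ = 0.56: √(4.6K_p) = 2.9/(2·0.56) = 2.589, so K_p = 6.704/4.6 = 1.46.

K_p = 1.46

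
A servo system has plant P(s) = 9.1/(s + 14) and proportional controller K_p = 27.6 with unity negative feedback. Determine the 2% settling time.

Closed-loop transfer function: T(s) = K_p·P(s)/(1 + K_p·P(s)) = 251.2/(s + 14 + 251.2) = 251.2/(s + 265.2).
Time constant τ = 1/265.2 = 0.003771 s, so the 2% settling time is about 4τ = 0.0151 s.

T_s ≈ 0.0151 s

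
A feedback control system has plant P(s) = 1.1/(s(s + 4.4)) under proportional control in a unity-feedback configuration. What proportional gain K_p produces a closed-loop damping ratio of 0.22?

Closed-loop characteristic equation: s² + 4.4s + K_p·1.1 = 0.
So ω_n = √(1.1K_p) and 2ζω_n = 4.4, giving ζ = 4.4/(2√(1.1K_p)).
Setting ζ = 0.22: √(1.1K_p) = 4.4/(2·0.22) = 10, so K_p = 100/1.1 = 90.9.

K_p = 90.9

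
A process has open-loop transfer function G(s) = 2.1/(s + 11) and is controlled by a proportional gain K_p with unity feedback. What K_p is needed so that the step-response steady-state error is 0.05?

K_p = 99.5

The loop is type 0, so e_ss(step) = 1/(1 + K_pos) with K_pos = K_p·G(0).
G(0) = 0.1909. Require 1/(1 + K_p·0.1909) = 0.05, so 1 + 0.1909·K_p = 20.
K_p = (20 − 1)/0.1909 = 99.5.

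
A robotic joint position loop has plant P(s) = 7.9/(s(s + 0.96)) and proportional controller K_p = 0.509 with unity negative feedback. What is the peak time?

Closed-loop characteristic equation: s² + 0.96s + 4.021 = 0, so ω_n = 2.005 rad/s and ζ = 0.96/(2·2.005) = 0.2394.
Damped frequency ω_d = ω_n√(1−ζ²) = 1.947 rad/s, so peak time T_p = π/ω_d = 1.61 s.

T_p = 1.61 s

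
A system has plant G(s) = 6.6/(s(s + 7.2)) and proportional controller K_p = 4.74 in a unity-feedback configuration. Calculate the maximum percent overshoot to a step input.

The closed-loop denominator s² + 7.2s + 31.28 gives ω_n = √31.28 = 5.593 and ζ = 7.2/(2ω_n) = 0.6436.
%OS = 100·exp(−πζ/√(1−ζ²)) = 100·exp(−π·0.6436/√0.5857) = 7.12%.

7.12%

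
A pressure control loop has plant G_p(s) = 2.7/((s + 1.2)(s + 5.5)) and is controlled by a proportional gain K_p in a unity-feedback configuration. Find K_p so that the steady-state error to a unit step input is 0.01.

K_p = 242

For a type-0 loop with proportional control, e_ss = 1/(1 + K_p·G_p(0)).
G_p(0) = 0.4091. Require 1/(1 + K_p·0.4091) = 0.01, so 1 + 0.4091·K_p = 100.
K_p = (100 − 1)/0.4091 = 242.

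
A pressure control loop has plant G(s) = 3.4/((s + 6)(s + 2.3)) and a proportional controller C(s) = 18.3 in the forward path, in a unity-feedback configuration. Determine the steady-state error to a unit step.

The loop is type 0. Static position error constant K_pos = C(0)·G(0) = 18.3·0.2464 = 4.509.
Steady-state error to a unit step: e_ss = 1/(1+K_pos) = 1/5.509 = 0.182.

0.182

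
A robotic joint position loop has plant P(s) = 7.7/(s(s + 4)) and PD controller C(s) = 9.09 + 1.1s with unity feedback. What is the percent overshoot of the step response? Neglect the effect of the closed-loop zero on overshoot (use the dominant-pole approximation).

2.99%

Forward path: (9.09 + 1.1s)·7.7/(s(s+4)). The closed-loop characteristic equation is s² + (4 + 7.7·1.1)s + 7.7·9.09 = 0.
That is s² + 12.47s + 69.99 = 0, so ω_n = 8.366 rad/s and ζ = 12.47/(2·8.366) = 0.7453.
%OS = 100·exp(−πζ/√(1−ζ²)) = 2.99%.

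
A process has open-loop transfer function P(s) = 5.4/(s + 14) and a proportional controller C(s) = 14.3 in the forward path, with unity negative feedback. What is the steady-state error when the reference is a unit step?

0.153

The loop is type 0. Static position error constant K_pos = C(0)·P(0) = 14.3·0.3857 = 5.516.
Steady-state error to a unit step: e_ss = 1/(1+K_pos) = 1/6.516 = 0.153.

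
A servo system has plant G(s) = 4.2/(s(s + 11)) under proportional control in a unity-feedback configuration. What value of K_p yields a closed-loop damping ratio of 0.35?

K_p = 58.8

Closed-loop characteristic equation: s² + 11s + K_p·4.2 = 0.
So ω_n = √(4.2K_p) and 2ζω_n = 11, giving ζ = 11/(2√(4.2K_p)).
Setting ζ = 0.35: √(4.2K_p) = 11/(2·0.35) = 15.71, so K_p = 246.9/4.2 = 58.8.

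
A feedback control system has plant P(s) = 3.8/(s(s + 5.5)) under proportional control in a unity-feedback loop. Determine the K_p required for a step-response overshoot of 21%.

K_p = 10.1

From %OS = 100·exp(−πζ/√(1−ζ²)) = 21%, ζ = −ln(0.21)/√(π²+ln²(0.21)) = 0.4449.
Characteristic equation s² + 5.5s + 3.8K_p = 0 gives ζ = 5.5/(2√(3.8K_p)).
Setting ζ = 0.4449: √(3.8K_p) = 5.5/(2·0.4449) = 6.181, so K_p = 38.21/3.8 = 10.1.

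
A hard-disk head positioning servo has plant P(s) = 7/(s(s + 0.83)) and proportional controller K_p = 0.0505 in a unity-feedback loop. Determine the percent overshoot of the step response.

Closed-loop characteristic equation: s² + 0.83s + 0.3535 = 0, so ω_n = 0.5946 rad/s and ζ = 0.83/(2·0.5946) = 0.698.
%OS = 100·exp(−πζ/√(1−ζ²)) = 100·exp(−π·0.698/√0.5128) = 4.68%.

4.68%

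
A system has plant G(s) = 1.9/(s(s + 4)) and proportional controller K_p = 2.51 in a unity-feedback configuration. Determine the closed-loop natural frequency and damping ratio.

The closed-loop denominator is s(s+4) + 2.51·1.9 = s² + 4s + 4.769.
So ω_n² = 4.769 ⇒ ω_n = 2.184 rad/s, and ζ = 4/(2ω_n) = 0.916.

ω_n = 2.18 rad/s, ζ = 0.916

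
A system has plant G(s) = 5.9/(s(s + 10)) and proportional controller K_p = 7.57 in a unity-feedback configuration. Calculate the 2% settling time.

T_s ≈ 0.8 s

From 1 + K_pG(s) = 0: s² + 10s + 44.66 = 0 ⇒ ω_n = 6.683, ζ = 0.7482.
2% settling time T_s ≈ 4/(ζω_n) = 4/5 = 0.8 s.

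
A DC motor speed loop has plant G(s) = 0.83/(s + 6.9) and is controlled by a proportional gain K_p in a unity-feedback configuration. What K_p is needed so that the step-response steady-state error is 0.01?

K_p = 823

For a type-0 loop with proportional control, e_ss = 1/(1 + K_p·G(0)).
G(0) = 0.1203. Require 1/(1 + K_p·0.1203) = 0.01, so 1 + 0.1203·K_p = 100.
K_p = (100 − 1)/0.1203 = 823.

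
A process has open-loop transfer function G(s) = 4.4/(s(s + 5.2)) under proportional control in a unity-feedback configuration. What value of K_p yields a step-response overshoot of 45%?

From %OS = 100·exp(−πζ/√(1−ζ²)) = 45%, ζ = −ln(0.45)/√(π²+ln²(0.45)) = 0.2463.
Characteristic equation s² + 5.2s + 4.4K_p = 0 gives ζ = 5.2/(2√(4.4K_p)).
Setting ζ = 0.2463: √(4.4K_p) = 5.2/(2·0.2463) = 10.55, so K_p = 111.4/4.4 = 25.3.

K_p = 25.3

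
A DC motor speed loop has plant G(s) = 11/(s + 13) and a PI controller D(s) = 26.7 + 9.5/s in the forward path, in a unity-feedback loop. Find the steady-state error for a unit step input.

0

The open loop D(s)G(s) has a pole at the origin (type 1), so the static position error constant is infinite and e_ss = 1/(1+∞) = 0.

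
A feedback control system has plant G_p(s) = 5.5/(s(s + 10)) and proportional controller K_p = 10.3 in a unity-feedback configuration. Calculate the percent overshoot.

6.13%

From 1 + K_pG_p(s) = 0: s² + 10s + 56.65 = 0 ⇒ ω_n = 7.527, ζ = 0.6643.
%OS = 100·exp(−πζ/√(1−ζ²)) = 100·exp(−π·0.6643/√0.5587) = 6.13%.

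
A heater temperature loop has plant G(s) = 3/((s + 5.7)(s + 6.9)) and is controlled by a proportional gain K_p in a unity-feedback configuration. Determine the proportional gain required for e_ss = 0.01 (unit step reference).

For a type-0 loop with proportional control, e_ss = 1/(1 + K_p·G(0)).
G(0) = 0.07628. Require 1/(1 + K_p·0.07628) = 0.01, so 1 + 0.07628·K_p = 100.
K_p = (100 − 1)/0.07628 = 1300.

K_p = 1300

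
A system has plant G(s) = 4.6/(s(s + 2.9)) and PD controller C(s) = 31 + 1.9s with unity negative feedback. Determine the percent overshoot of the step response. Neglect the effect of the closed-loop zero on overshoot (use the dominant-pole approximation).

Forward path: (31 + 1.9s)·4.6/(s(s+2.9)). The closed-loop characteristic equation is s² + (2.9 + 4.6·1.9)s + 4.6·31 = 0.
That is s² + 11.64s + 142.6 = 0, so ω_n = 11.94 rad/s and ζ = 11.64/(2·11.94) = 0.4874.
%OS = 100·exp(−πζ/√(1−ζ²)) = 17.3%.

17.3%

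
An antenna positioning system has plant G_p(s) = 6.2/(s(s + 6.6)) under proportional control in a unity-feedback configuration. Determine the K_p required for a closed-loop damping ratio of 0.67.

Closed-loop characteristic equation: s² + 6.6s + K_p·6.2 = 0.
So ω_n = √(6.2K_p) and 2ζω_n = 6.6, giving ζ = 6.6/(2√(6.2K_p)).
Setting ζ = 0.67: √(6.2K_p) = 6.6/(2·0.67) = 4.925, so K_p = 24.26/6.2 = 3.91.

K_p = 3.91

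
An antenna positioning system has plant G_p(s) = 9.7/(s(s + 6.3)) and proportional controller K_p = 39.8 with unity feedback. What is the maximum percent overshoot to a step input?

Closed-loop characteristic equation: s² + 6.3s + 386.1 = 0, so ω_n = 19.65 rad/s and ζ = 6.3/(2·19.65) = 0.1603.
%OS = 100·exp(−πζ/√(1−ζ²)) = 100·exp(−π·0.1603/√0.9743) = 60%.

60%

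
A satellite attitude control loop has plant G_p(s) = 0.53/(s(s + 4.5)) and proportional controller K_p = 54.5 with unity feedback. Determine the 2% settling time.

Closed-loop characteristic equation: s² + 4.5s + 28.89 = 0, so ω_n = 5.374 rad/s and ζ = 4.5/(2·5.374) = 0.4186.
2% settling time T_s ≈ 4/(ζω_n) = 4/2.25 = 1.78 s.

T_s ≈ 1.78 s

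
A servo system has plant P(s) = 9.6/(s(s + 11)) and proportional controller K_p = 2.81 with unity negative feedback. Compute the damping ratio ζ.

ζ = 1.06

1 + K_p·P(s) = 0 gives s² + 11s + 26.98 = 0.
So ω_n² = 26.98 ⇒ ω_n = 5.194 rad/s, and ζ = 11/(2ω_n) = 1.06.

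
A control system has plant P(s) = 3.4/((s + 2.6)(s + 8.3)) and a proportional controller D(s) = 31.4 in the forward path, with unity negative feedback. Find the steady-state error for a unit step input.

0.168

The loop is type 0. Static position error constant K_pos = D(0)·P(0) = 31.4·0.1576 = 4.947.
Steady-state error to a unit step: e_ss = 1/(1+K_pos) = 1/5.947 = 0.168.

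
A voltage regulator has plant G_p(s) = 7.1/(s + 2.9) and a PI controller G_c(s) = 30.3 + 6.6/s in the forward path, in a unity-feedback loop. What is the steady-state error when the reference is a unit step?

0

The open loop G_c(s)G_p(s) has a pole at the origin (type 1), so the static position error constant is infinite and e_ss = 1/(1+∞) = 0.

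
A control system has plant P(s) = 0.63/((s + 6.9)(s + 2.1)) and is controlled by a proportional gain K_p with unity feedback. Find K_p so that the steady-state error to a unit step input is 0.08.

For a type-0 loop with proportional control, e_ss = 1/(1 + K_p·P(0)).
P(0) = 0.04348. Require 1/(1 + K_p·0.04348) = 0.08, so 1 + 0.04348·K_p = 12.5.
K_p = (12.5 − 1)/0.04348 = 265.

K_p = 265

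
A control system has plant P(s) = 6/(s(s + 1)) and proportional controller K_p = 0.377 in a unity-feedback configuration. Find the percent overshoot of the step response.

Closed-loop characteristic equation: s² + 1s + 2.262 = 0, so ω_n = 1.504 rad/s and ζ = 1/(2·1.504) = 0.3324.
%OS = 100·exp(−πζ/√(1−ζ²)) = 100·exp(−π·0.3324/√0.8895) = 33%.

33%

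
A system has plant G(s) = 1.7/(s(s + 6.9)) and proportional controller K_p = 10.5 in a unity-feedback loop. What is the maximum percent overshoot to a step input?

The closed-loop denominator s² + 6.9s + 17.85 gives ω_n = √17.85 = 4.225 and ζ = 6.9/(2ω_n) = 0.8166.
%OS = 100·exp(−πζ/√(1−ζ²)) = 100·exp(−π·0.8166/√0.3332) = 1.17%.

1.17%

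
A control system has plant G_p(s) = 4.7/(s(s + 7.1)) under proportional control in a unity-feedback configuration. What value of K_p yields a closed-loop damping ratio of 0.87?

Closed-loop characteristic equation: s² + 7.1s + K_p·4.7 = 0.
So ω_n = √(4.7K_p) and 2ζω_n = 7.1, giving ζ = 7.1/(2√(4.7K_p)).
Setting ζ = 0.87: √(4.7K_p) = 7.1/(2·0.87) = 4.08, so K_p = 16.65/4.7 = 3.54.

K_p = 3.54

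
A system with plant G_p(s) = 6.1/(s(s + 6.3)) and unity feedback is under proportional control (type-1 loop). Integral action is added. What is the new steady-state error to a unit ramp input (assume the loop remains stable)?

The integrator raises the loop to type 2, so K_v → ∞ and e_ss to a ramp is zero.

0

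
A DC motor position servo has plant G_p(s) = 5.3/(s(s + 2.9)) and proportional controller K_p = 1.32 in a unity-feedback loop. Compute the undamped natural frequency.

1 + K_p·G_p(s) = 0 gives s² + 2.9s + 6.996 = 0.
So ω_n² = 6.996 ⇒ ω_n = 2.645 rad/s, and ζ = 2.9/(2ω_n) = 0.548.

ω_n = 2.64 rad/s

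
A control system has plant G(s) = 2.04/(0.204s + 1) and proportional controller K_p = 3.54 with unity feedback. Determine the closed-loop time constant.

Closed loop: T(s) = K_p·G/(1+K_p·G) = 7.222/(0.204s + 1 + 7.222), with pole at s = −(1 + 7.222)/0.204 = −40.3.
Closed-loop time constant τ = 1/40.3 = 0.0248 s.

τ = 0.0248 s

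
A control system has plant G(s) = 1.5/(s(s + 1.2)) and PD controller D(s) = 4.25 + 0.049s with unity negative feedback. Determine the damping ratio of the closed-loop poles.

ζ = 0.252

Forward path: (4.25 + 0.049s)·1.5/(s(s+1.2)). The closed-loop characteristic equation is s² + (1.2 + 1.5·0.049)s + 1.5·4.25 = 0.
That is s² + 1.273s + 6.375 = 0, so ω_n = 2.525 rad/s and ζ = 1.273/(2·2.525) = 0.2522.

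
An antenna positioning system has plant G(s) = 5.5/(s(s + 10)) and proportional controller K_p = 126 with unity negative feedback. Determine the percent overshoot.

Closed-loop characteristic equation: s² + 10s + 693 = 0, so ω_n = 26.32 rad/s and ζ = 10/(2·26.32) = 0.1899.
%OS = 100·exp(−πζ/√(1−ζ²)) = 100·exp(−π·0.1899/√0.9639) = 54.5%.

54.5%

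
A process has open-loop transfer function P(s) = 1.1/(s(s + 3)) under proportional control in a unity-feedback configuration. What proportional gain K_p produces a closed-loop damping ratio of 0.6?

K_p = 5.68

Closed-loop characteristic equation: s² + 3s + K_p·1.1 = 0.
So ω_n = √(1.1K_p) and 2ζω_n = 3, giving ζ = 3/(2√(1.1K_p)).
Setting ζ = 0.6: √(1.1K_p) = 3/(2·0.6) = 2.5, so K_p = 6.25/1.1 = 5.68.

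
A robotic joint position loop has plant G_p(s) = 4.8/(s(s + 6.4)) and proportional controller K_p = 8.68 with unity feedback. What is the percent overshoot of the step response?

16.6%

From 1 + K_pG_p(s) = 0: s² + 6.4s + 41.66 = 0 ⇒ ω_n = 6.455, ζ = 0.4958.
%OS = 100·exp(−πζ/√(1−ζ²)) = 100·exp(−π·0.4958/√0.7542) = 16.6%.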